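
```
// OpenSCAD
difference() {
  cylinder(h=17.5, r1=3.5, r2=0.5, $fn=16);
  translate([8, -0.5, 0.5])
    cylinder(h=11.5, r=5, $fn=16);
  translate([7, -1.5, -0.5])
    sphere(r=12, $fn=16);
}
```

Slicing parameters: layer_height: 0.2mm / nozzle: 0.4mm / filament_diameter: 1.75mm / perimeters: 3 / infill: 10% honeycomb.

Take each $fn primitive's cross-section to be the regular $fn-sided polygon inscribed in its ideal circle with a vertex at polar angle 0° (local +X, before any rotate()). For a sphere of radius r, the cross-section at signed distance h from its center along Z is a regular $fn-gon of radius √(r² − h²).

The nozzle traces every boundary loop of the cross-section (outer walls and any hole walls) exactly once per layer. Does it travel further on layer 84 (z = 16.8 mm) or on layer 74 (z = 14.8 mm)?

layer 74 (z = 14.8 mm)

Layer 84 (z = 16.8): the cone contributes a regular 16-gon of circumradius 0.620 (interpolated between r1=3.5 and r2=0.5 at t=0.960) (perimeter = 2·16·0.620·sin(180°/16) = 3.87 mm); the cylinder at (8, -0.5) does not reach this height (z outside [0.5, 12]); the sphere at (7, -1.5) is absent (|z−center|=17.300 > r=12); After the difference (first − rest): none of the subtracted shapes is present at this height, so the cone is unchanged — boundary = 3.87 mm. So its perimeter = 3.87 mm. Layer 74 (z = 14.8): the cone: at t=0.846 of its height the radius interpolates to r₁+(r₂−r₁)t = 0.963, giving a regular 16-gon of that circumradius (perimeter = 2·16·0.963·sin(180°/16) = 6.01 mm); the cylinder at (8, -0.5) does not reach this height (z outside [0.5, 12]); the sphere at (7, -1.5) does not reach this height (|z−center|=15.300 > r=12); Taking the first minus the rest: none of the subtracted shapes is present at this height, so the cone is unchanged — boundary = 6.01 mm. So its perimeter = 6.01 mm. Layer 74 is larger (6.01 vs 3.87 mm).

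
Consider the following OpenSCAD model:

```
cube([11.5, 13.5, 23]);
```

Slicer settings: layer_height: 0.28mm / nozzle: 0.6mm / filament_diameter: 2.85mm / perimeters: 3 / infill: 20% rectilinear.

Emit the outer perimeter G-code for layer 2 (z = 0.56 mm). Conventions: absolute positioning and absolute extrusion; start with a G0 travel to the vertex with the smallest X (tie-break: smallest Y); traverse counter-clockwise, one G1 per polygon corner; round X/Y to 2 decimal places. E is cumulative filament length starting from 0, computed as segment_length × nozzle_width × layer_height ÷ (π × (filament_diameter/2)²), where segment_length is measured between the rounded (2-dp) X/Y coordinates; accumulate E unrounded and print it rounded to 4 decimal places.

At z = 0.56 mm: the cube is present — its section is the full 11.5×13.5 rectangle. The outline is a single polygon with 4 vertices. Extrusion per mm of travel: 0.6 × 0.28 / (π × 1.425²) = 0.026335. Accumulating E over each segment gives final E = 1.3167.

G0 X0.00 Y0.00 Z0.56
G1 X11.50 Y0.00 E0.3028
G1 X11.50 Y13.50 E0.6584
G1 X0.00 Y13.50 E0.9612
G1 X0.00 Y0.00 E1.3167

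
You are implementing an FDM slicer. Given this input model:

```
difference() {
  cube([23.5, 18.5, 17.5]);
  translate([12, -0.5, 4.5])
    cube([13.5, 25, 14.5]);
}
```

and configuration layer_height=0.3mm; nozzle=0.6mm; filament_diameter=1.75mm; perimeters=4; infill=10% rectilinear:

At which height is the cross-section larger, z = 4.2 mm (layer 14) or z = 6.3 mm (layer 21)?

Layer 14 (z = 4.2): the 23.5×18.5 cube contributes its full rectangle (area 434.75 mm²); the cube at (12, -0.5) is absent (z outside [4.5, 19]); Taking the first minus the rest: none of the subtracted shapes is present at this height, so the 23.5×18.5 cube is unchanged — area = 434.75 mm². So its area = 434.75 mm². Layer 21 (z = 6.3): the cube (footprint 23.5×18.5) is included at this height (area 434.75 mm²); the cube at (12, -0.5) is present — its section is the full 13.5×25 rectangle (area 337.50 mm²); After the difference (first − rest): starting from the 23.5×18.5 cube (434.75 mm²), the 13.5×25 cube at (12, -0.5) partially overlaps it — only the 212.75 mm² overlap (of its 337.50 mm²) is removed, clipping the outline — area = 222.00 mm². So its area = 222.00 mm². Layer 14 is larger (434.75 vs 222.00 mm²).

layer 14 (z = 4.2 mm)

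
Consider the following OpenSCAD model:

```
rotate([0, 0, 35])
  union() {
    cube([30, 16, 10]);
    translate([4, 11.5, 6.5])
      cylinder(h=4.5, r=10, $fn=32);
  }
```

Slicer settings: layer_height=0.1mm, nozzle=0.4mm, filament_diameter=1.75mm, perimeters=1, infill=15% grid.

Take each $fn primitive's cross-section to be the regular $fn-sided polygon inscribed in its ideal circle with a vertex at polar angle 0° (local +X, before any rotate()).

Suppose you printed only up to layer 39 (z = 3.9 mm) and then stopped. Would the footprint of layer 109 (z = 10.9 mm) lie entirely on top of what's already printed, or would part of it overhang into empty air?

Compare the two slices. At z = 3.9: the cube (footprint 30×16) is included at this height (area 480.00 mm²); the cylinder at (4, 11.5) is absent (z outside [6.5, 11]); Taking the union: only the 30×16 cube is present, so the union is just that shape — area = 480.00 mm²; (rotated 35° about Z; rotation is an isometry so areas/perimeters/island counts are preserved). At z = 10.9: the cube is not intersected at this z (z outside [0, 10]); the r=10 cylinder at (4, 11.5) contributes a regular 32-gon of circumradius 10 (area = (32/2)·10.000²·sin(360°/32) = 312.14 mm²); Taking the union: only the r=10 cylinder at (4, 11.5) is present, so the union is just that shape — area = 312.14 mm²; (whole slice rotated 35° about Z — lengths, areas and connectivity unchanged). Checking containment: at z = 10.9 the cross-section extends beyond the z = 3.9 cross-section by about 134.05 mm².

part overhangs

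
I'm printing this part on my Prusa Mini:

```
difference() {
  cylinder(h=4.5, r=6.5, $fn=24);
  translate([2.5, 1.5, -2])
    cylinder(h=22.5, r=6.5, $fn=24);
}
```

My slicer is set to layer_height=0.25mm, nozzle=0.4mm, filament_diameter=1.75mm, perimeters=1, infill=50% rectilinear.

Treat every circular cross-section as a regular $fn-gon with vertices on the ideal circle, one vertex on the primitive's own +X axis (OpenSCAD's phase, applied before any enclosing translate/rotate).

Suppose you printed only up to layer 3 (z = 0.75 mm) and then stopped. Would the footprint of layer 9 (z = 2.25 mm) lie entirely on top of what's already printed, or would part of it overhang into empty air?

Compare the two slices. At z = 0.75: the cylinder: section is a regular 24-gon, circumradius r=6.5 (area = (24/2)·6.500²·sin(360°/24) = 131.22 mm²); the r=6.5 cylinder at (2.5, 1.5) gives a regular 24-gon of circumradius 6.5 (constant along its height) (area = (24/2)·6.500²·sin(360°/24) = 131.22 mm²); Subtracting the remaining from the first: starting from the r=6.5 cylinder (131.22 mm²), the r=6.5 cylinder at (2.5, 1.5) partially overlaps it — only the 93.88 mm² overlap (of its 131.22 mm²) is removed, clipping the outline — area = 37.35 mm². At z = 2.25: the cylinder: section is a regular 24-gon, circumradius r=6.5 (area = (24/2)·6.500²·sin(360°/24) = 131.22 mm²); the r=6.5 cylinder at (2.5, 1.5) contributes a regular 24-gon of circumradius 6.5 (area = (24/2)·6.500²·sin(360°/24) = 131.22 mm²); Taking the first minus the rest: starting from the r=6.5 cylinder (131.22 mm²), the r=6.5 cylinder at (2.5, 1.5) partially overlaps it — only the 93.88 mm² overlap (of its 131.22 mm²) is removed, clipping the outline — area = 37.35 mm². Checking containment: the cross-section at z = 2.25 is a subset of the cross-section at z = 0.75.

entirely on top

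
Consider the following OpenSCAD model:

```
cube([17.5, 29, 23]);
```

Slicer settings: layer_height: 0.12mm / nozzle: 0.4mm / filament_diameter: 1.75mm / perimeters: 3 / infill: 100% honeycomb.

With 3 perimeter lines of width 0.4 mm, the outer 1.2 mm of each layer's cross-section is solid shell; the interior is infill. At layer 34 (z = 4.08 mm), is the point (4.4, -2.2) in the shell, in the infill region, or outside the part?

outside

At z = 4.08 mm: the 17.5×29 cube contributes its full rectangle. Overall, the cross-section is a single solid region. The nearest boundary edge runs (0.00, 0.00)→(17.50, 0.00); distance from the point to it = 2.20 mm. The point is not inside any of the regions above, so it lies outside the cross-section (2.20 mm from the nearest boundary).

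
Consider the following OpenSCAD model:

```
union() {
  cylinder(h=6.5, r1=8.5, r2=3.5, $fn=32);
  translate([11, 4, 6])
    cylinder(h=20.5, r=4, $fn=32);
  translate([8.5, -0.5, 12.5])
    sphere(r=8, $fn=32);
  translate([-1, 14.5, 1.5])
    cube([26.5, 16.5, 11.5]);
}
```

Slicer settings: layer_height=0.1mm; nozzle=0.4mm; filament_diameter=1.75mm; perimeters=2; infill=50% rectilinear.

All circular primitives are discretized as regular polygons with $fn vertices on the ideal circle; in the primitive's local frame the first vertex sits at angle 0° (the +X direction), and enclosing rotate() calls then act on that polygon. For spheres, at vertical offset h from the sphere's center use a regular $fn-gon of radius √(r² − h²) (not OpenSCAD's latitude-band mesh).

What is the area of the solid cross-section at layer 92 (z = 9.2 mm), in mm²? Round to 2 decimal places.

614.25 mm²

At z = 9.2 mm: the cone is absent (z outside [0, 6.5]); the r=4 cylinder at (11, 4) contributes a regular 32-gon of circumradius 4 (area = (32/2)·4.000²·sin(360°/32) = 49.94 mm²); the r=8 sphere at (8.5, -0.5) contributes a regular 32-gon of circumradius √(8²−3.3²) = 7.288 (area = (32/2)·7.288²·sin(360°/32) = 165.78 mm²); the cube at (-1, 14.5) is present — its section is the full 26.5×16.5 rectangle (area 437.25 mm²); Taking the union: the regions partially overlap — summed areas 652.97 mm² minus the doubly-counted overlap 38.72 mm² gives 614.25 mm² — area = 614.25 mm². Overall, the cross-section has 2 separate islands. Net area = 614.25 mm².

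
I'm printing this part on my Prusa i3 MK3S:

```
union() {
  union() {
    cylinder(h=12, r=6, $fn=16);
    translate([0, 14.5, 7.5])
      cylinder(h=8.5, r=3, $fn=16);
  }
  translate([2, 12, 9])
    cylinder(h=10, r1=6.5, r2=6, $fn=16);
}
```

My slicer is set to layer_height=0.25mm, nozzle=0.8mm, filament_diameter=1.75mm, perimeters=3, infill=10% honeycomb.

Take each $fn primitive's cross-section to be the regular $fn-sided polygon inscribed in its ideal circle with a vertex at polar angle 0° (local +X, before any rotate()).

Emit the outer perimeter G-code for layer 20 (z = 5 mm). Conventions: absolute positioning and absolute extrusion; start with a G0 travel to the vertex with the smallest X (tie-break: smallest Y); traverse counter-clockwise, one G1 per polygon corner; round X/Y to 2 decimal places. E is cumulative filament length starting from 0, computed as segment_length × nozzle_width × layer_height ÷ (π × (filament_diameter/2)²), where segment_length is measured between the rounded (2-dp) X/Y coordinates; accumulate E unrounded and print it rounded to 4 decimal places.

G0 X-6.00 Y0.00 Z5.00
G1 X-5.54 Y-2.30 E0.1950
G1 X-4.24 Y-4.24 E0.3892
G1 X-2.30 Y-5.54 E0.5834
G1 X0.00 Y-6.00 E0.7784
G1 X2.30 Y-5.54 E0.9735
G1 X4.24 Y-4.24 E1.1676
G1 X5.54 Y-2.30 E1.3618
G1 X6.00 Y0.00 E1.5569
G1 X5.54 Y2.30 E1.7519
G1 X4.24 Y4.24 E1.9461
G1 X2.30 Y5.54 E2.1402
G1 X0.00 Y6.00 E2.3353
G1 X-2.30 Y5.54 E2.5303
G1 X-4.24 Y4.24 E2.7245
G1 X-5.54 Y2.30 E2.9187
G1 X-6.00 Y0.00 E3.1137

At z = 5 mm: the r=6 cylinder gives a regular 16-gon of circumradius 6 (constant along its height); the cylinder at (0, 14.5) is not intersected at this z (z outside [7.5, 16]); Merging all regions: only the r=6 cylinder is present, so the union is just that shape — 1 connected region; the cone at (2, 12) is absent (z outside [9, 19]); Taking the union: only that combined region is present, so the union is just that shape — 1 connected region. The outline is a single polygon with 16 vertices. Extrusion per mm of travel: 0.8 × 0.25 / (π × 0.875²) = 0.083150. Accumulating E over each segment gives final E = 3.1137.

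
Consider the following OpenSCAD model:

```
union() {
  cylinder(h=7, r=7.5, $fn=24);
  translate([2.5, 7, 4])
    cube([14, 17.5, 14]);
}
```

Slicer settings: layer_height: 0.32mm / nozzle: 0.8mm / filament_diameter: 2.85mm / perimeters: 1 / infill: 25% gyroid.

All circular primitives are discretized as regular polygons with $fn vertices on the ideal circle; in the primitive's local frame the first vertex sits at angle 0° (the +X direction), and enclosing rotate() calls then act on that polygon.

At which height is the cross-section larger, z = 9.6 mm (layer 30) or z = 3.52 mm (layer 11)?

layer 30 (z = 9.6 mm)

Layer 30 (z = 9.6): the cylinder is not intersected at this z (z outside [0, 7]); the 14×17.5 cube at (2.5, 7) contributes its full rectangle (area 245.00 mm²); Combining (union): only the 14×17.5 cube at (2.5, 7) is present, so the union is just that shape — area = 245.00 mm². So its area = 245.00 mm². Layer 11 (z = 3.52): the r=7.5 cylinder contributes a regular 24-gon of circumradius 7.5 (area = (24/2)·7.500²·sin(360°/24) = 174.70 mm²); the cube at (2.5, 7) is not intersected at this z (z outside [4, 18]); Merging all regions: only the r=7.5 cylinder is present, so the union is just that shape — area = 174.70 mm². So its area = 174.70 mm². Layer 30 is larger (245.00 vs 174.70 mm²).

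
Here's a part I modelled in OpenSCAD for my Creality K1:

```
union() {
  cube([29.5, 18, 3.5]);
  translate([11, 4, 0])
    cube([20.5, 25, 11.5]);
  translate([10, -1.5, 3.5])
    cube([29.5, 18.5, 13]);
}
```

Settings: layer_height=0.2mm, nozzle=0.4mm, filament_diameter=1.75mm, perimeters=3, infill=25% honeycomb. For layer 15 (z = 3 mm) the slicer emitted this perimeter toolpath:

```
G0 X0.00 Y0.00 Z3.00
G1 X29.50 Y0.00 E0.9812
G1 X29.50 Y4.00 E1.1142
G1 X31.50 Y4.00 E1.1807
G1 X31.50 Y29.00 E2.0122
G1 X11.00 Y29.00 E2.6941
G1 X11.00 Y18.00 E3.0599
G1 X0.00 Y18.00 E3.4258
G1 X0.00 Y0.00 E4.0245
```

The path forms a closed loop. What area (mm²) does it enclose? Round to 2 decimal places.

Apply the shoelace formula to the sequence of (X, Y) vertices; enclosed area = 784.50 mm².

784.50 mm²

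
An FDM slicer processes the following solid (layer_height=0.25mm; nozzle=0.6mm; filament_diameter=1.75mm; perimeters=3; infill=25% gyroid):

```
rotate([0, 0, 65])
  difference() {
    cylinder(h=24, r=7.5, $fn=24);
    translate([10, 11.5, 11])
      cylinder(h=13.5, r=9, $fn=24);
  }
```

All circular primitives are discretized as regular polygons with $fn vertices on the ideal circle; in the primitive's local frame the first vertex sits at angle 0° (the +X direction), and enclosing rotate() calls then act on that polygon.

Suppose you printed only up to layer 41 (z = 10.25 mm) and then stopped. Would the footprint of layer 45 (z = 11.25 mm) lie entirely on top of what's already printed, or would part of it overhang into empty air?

entirely on top

Compare the two slices. At z = 10.25: the cylinder: section is a regular 24-gon, circumradius r=7.5 (area = (24/2)·7.500²·sin(360°/24) = 174.70 mm²); the cylinder at (10, 11.5) is not intersected at this z (z outside [11, 24.5]); Taking the first minus the rest: none of the subtracted shapes is present at this height, so the r=7.5 cylinder is unchanged — area = 174.70 mm²; (whole slice rotated 65° about Z — lengths, areas and connectivity unchanged). At z = 11.25: the r=7.5 cylinder gives a regular 24-gon of circumradius 7.5 (constant along its height) (area = (24/2)·7.500²·sin(360°/24) = 174.70 mm²); the cylinder at (10, 11.5): section is a regular 24-gon, circumradius r=9 (area = (24/2)·9.000²·sin(360°/24) = 251.57 mm²); Taking the first minus the rest: starting from the r=7.5 cylinder (174.70 mm²), the r=9 cylinder at (10, 11.5) partially overlaps it — only the 4.74 mm² overlap (of its 251.57 mm²) is removed, clipping the outline — area = 169.97 mm²; (whole slice rotated 65° about Z — lengths, areas and connectivity unchanged). Checking containment: the cross-section at z = 11.25 is a subset of the cross-section at z = 10.25.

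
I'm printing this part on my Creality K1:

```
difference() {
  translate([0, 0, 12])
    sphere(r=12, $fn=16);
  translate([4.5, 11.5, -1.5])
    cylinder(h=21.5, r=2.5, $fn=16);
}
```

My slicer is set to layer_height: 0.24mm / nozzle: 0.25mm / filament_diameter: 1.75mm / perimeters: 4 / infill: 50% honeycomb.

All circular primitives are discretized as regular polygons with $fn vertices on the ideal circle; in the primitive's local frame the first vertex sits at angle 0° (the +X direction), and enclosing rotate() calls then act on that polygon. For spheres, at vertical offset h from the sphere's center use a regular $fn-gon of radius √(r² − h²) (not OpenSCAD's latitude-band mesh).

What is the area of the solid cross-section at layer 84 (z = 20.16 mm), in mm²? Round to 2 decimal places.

237.00 mm²

At z = 20.16 mm: the sphere: section is a regular 16-gon, circumradius = √(r²−h²) = √(12²−8.16²) = 8.799 (area = (16/2)·8.799²·sin(360°/16) = 237.00 mm²); the cylinder at (4.5, 11.5) is absent (z outside [-1.5, 20]); After the difference (first − rest): none of the subtracted shapes is present at this height, so the r=12 sphere is unchanged — area = 237.00 mm². Overall, the cross-section is a single solid region. Net area = 237.00 mm².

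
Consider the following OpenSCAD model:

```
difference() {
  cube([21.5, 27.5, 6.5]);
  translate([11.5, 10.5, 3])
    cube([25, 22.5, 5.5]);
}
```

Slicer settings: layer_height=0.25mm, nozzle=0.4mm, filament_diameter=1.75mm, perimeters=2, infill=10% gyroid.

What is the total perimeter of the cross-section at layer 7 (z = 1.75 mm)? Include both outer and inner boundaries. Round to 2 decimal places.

At z = 1.75 mm: the 21.5×27.5 cube contributes its full rectangle (perimeter 98.00 mm); the cube at (11.5, 10.5) is not intersected at this z (z outside [3, 8.5]); Taking the first minus the rest: none of the subtracted shapes is present at this height, so the 21.5×27.5 cube is unchanged — boundary = 98.00 mm. Overall, the cross-section is a single solid region. Total boundary length (outer) = 98.00 mm.

98.00 mm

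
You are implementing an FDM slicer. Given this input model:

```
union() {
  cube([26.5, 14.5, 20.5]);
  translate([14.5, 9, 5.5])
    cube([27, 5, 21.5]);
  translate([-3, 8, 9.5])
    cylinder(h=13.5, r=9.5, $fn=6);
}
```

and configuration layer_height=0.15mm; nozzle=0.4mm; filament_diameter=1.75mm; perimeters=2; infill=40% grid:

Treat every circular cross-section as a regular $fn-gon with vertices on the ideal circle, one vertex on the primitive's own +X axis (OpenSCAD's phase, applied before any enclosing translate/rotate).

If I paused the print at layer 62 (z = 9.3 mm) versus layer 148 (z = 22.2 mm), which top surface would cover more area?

layer 62 (z = 9.3 mm)

Layer 62 (z = 9.3): the cube is present — its section is the full 26.5×14.5 rectangle (area 384.25 mm²); the cube at (14.5, 9) (footprint 27×5) is included at this height (area 135.00 mm²); the cylinder at (-3, 8) is absent (z outside [9.5, 23]); Taking the union: the regions partially overlap — summed areas 519.25 mm² minus the doubly-counted overlap 60.00 mm² gives 459.25 mm² — area = 459.25 mm². So its area = 459.25 mm². Layer 148 (z = 22.2): the cube is not intersected at this z (z outside [0, 20.5]); the cube at (14.5, 9) (footprint 27×5) is included at this height (area 135.00 mm²); the cylinder at (-3, 8): section is a regular 6-gon, circumradius r=9.5 (area = (6/2)·9.500²·sin(360°/6) = 234.48 mm²); Taking the union: the 2 present regions are separate (no shared area or edge), so areas and boundary lengths simply add and each stays a separate island — area = 369.48 mm². So its area = 369.48 mm². Layer 62 is larger (459.25 vs 369.48 mm²).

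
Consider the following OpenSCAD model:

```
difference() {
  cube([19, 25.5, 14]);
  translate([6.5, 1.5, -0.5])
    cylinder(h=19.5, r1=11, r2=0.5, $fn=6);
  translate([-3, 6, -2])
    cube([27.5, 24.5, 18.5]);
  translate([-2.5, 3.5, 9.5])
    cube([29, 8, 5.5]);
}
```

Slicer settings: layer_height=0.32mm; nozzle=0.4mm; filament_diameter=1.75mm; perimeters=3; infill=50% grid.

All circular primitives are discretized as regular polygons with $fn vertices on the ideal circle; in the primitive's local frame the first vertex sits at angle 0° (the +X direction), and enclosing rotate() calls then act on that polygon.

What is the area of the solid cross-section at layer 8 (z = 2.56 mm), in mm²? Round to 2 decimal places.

25.38 mm²

At z = 2.56 mm: the 19×25.5 cube contributes its full rectangle (area 484.50 mm²); the cone at (6.5, 1.5): at t=0.157 of its height the radius interpolates to r₁+(r₂−r₁)t = 9.352, giving a regular 6-gon of that circumradius (area = (6/2)·9.352²·sin(360°/6) = 227.24 mm²); the cube at (-3, 6) (footprint 27.5×24.5) is included at this height (area 673.75 mm²); the cube at (-2.5, 3.5) is absent (z outside [9.5, 15]); Subtracting the remaining from the first: starting from the 19×25.5 cube (484.50 mm²), the cone at (6.5, 1.5) partially overlaps it — only the 129.70 mm² overlap (of its 227.24 mm²) is removed, clipping the outline; the 27.5×24.5 cube at (-3, 6) partially overlaps it — only the 329.41 mm² overlap (of its 673.75 mm²) is removed, clipping the outline — area = 25.38 mm². Overall, the cross-section is a single solid region. Net area = 25.38 mm².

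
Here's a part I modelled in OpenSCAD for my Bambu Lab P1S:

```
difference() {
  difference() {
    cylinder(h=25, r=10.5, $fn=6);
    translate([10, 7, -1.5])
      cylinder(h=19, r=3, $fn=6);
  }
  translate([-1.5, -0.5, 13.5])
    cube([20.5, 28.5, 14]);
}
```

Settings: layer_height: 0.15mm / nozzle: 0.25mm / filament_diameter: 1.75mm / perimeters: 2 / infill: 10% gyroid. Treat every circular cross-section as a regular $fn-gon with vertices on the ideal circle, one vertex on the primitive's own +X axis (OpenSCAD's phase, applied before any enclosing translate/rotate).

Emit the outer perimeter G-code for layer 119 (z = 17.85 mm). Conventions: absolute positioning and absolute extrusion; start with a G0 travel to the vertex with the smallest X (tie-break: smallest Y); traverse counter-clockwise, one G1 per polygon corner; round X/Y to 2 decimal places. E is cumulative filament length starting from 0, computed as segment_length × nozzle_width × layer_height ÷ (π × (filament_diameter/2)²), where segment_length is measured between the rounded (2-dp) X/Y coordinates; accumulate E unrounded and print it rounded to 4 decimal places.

G0 X-10.50 Y0.00 Z17.85
G1 X-5.25 Y-9.09 E0.1637
G1 X5.25 Y-9.09 E0.3274
G1 X10.21 Y-0.50 E0.4820
G1 X-1.50 Y-0.50 E0.6646
G1 X-1.50 Y9.09 E0.8141
G1 X-5.25 Y9.09 E0.8726
G1 X-10.50 Y0.00 E1.0362

At z = 17.85 mm: the cylinder: section is a regular 6-gon, circumradius r=10.5; the cylinder at (10, 7) is not intersected at this z (z outside [-1.5, 17.5]); After the difference (first − rest): none of the subtracted shapes is present at this height, so the r=10.5 cylinder is unchanged — 1 connected region; the cube at (-1.5, -0.5) (footprint 20.5×28.5) is included at this height; Subtracting the remaining from the first: starting from the result so far, the 20.5×28.5 cube at (-1.5, -0.5) partially overlaps it — only the 91.18 mm² overlap (of its 584.25 mm²) is removed, clipping the outline — 1 connected region. The outline is a single polygon with 7 vertices. Extrusion per mm of travel: 0.25 × 0.15 / (π × 0.875²) = 0.015591. Accumulating E over each segment gives final E = 1.0362.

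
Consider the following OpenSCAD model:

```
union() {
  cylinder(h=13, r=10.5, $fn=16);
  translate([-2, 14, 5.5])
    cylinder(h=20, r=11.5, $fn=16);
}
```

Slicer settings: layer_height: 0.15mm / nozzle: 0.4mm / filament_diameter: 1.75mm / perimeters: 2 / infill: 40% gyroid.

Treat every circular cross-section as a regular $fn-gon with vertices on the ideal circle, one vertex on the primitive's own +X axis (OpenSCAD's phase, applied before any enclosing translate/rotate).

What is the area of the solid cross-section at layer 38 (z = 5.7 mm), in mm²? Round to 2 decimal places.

At z = 5.7 mm: the r=10.5 cylinder contributes a regular 16-gon of circumradius 10.5 (area = (16/2)·10.500²·sin(360°/16) = 337.53 mm²); the r=11.5 cylinder at (-2, 14) gives a regular 16-gon of circumradius 11.5 (constant along its height) (area = (16/2)·11.500²·sin(360°/16) = 404.88 mm²); Combining (union): the regions partially overlap — summed areas 742.41 mm² minus the doubly-counted overlap 86.41 mm² gives 655.99 mm² — area = 655.99 mm². Overall, the cross-section is a single solid region. Net area = 655.99 mm².

655.99 mm²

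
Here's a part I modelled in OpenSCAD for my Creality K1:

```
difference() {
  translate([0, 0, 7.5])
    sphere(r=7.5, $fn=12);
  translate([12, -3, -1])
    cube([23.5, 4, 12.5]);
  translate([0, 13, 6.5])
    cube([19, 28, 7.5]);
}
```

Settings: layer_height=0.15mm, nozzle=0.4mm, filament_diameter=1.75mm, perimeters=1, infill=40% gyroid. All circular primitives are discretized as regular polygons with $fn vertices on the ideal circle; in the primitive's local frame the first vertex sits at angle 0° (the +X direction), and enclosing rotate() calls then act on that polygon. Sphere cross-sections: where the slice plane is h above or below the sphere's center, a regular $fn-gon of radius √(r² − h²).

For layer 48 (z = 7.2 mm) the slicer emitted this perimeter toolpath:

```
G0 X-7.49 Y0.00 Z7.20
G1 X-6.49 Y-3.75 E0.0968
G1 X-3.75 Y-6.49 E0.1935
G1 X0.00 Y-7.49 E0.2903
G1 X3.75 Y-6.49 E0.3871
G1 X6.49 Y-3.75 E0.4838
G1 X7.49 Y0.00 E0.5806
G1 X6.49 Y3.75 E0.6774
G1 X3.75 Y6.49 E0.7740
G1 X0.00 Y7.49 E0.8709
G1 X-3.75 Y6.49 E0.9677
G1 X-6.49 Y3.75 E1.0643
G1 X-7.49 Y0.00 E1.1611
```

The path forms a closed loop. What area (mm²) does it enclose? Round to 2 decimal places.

Apply the shoelace formula to the sequence of (X, Y) vertices; enclosed area = 168.47 mm².

168.47 mm²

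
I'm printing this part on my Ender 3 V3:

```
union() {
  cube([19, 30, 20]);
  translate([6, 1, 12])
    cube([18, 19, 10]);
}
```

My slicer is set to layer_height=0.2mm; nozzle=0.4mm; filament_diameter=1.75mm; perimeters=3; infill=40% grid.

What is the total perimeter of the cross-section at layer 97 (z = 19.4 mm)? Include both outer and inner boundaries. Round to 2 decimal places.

At z = 19.4 mm: the 19×30 cube contributes its full rectangle (perimeter 98.00 mm); the cube at (6, 1) (footprint 18×19) is included at this height (perimeter 74.00 mm); Taking the union: the regions partially overlap (shared area 247.00 mm²), so the edge portions inside another operand are dropped and the merged outline is re-measured after clipping — boundary = 108.00 mm. Overall, the cross-section is a single solid region. Total boundary length (outer) = 108.00 mm.

108.00 mm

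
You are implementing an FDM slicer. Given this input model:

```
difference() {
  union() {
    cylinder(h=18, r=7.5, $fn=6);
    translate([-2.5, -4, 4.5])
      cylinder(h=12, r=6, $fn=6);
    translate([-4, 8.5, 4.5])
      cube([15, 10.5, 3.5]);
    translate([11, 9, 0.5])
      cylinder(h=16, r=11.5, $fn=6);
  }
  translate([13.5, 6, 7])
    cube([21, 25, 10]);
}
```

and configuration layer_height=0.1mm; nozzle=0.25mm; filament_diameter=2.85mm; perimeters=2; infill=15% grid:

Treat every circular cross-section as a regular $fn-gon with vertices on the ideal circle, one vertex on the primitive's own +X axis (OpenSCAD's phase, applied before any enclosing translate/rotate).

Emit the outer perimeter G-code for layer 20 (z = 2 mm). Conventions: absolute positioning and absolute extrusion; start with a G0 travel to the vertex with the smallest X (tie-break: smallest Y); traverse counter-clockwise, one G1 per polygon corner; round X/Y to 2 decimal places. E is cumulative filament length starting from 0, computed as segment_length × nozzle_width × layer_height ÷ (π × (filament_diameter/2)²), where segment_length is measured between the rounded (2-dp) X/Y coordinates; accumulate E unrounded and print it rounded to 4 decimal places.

At z = 2 mm: the cylinder: section is a regular 6-gon, circumradius r=7.5; the cylinder at (-2.5, -4) does not reach this height (z outside [4.5, 16.5]); the cube at (-4, 8.5) is not intersected at this z (z outside [4.5, 8]); the r=11.5 cylinder at (11, 9) contributes a regular 6-gon of circumradius 11.5; Taking the union: the regions partially overlap (shared area 20.37 mm²), so overlapping operands fuse into one piece — 1 connected region; the cube at (13.5, 6) is absent (z outside [7, 17]); Taking the first minus the rest: none of the subtracted shapes is present at this height, so that combined region is unchanged — 1 connected region. The outline is a single polygon with 11 vertices. Extrusion per mm of travel: 0.25 × 0.1 / (π × 1.425²) = 0.003919. Accumulating E over each segment gives final E = 0.3617.

G0 X-7.50 Y0.00 Z2.00
G1 X-3.75 Y-6.50 E0.0294
G1 X3.75 Y-6.50 E0.0588
G1 X6.95 Y-0.96 E0.0839
G1 X16.75 Y-0.96 E0.1223
G1 X22.50 Y9.00 E0.1673
G1 X16.75 Y18.96 E0.2124
G1 X5.25 Y18.96 E0.2575
G1 X-0.50 Y9.00 E0.3026
G1 X0.95 Y6.50 E0.3139
G1 X-3.75 Y6.50 E0.3323
G1 X-7.50 Y0.00 E0.3617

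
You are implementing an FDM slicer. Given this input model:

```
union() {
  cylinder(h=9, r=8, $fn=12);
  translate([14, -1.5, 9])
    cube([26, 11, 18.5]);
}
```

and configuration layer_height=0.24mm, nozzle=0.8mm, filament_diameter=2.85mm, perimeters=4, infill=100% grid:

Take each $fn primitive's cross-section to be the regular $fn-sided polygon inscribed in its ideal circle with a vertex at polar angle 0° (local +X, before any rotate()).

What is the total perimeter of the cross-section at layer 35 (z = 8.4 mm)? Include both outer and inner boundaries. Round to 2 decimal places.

49.69 mm

At z = 8.4 mm: the r=8 cylinder contributes a regular 12-gon of circumradius 8 (perimeter = 2·12·8.000·sin(180°/12) = 49.69 mm); the cube at (14, -1.5) is absent (z outside [9, 27.5]); Merging all regions: only the r=8 cylinder is present, so the union is just that shape — boundary = 49.69 mm. Overall, the cross-section is a single solid region. Total boundary length (outer) = 49.69 mm.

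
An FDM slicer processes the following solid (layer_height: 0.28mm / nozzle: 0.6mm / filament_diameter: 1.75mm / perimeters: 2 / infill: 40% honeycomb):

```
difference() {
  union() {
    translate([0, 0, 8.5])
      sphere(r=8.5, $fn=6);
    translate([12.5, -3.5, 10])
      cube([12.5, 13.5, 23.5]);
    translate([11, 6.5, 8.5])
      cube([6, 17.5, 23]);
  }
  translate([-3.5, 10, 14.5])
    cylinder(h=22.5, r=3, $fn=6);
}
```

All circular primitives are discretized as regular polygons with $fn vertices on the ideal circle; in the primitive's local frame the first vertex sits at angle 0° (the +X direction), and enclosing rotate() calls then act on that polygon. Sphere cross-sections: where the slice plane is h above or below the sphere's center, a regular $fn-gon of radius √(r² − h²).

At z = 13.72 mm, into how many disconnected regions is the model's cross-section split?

2

At z = 13.72 mm: the r=8.5 sphere contributes a regular 6-gon of circumradius √(8.5²−5.22²) = 6.708; the cube at (12.5, -3.5) (footprint 12.5×13.5) is included at this height; the cube at (11, 6.5) (footprint 6×17.5) is included at this height; Combining (union): the regions partially overlap (shared area 15.75 mm²), so overlapping operands fuse into one piece — 2 connected regions; the cylinder at (-3.5, 10) is absent (z outside [14.5, 37]); Subtracting the remaining from the first: none of the subtracted shapes is present at this height, so the result so far is unchanged — 2 connected regions. The result has 2 disconnected regions.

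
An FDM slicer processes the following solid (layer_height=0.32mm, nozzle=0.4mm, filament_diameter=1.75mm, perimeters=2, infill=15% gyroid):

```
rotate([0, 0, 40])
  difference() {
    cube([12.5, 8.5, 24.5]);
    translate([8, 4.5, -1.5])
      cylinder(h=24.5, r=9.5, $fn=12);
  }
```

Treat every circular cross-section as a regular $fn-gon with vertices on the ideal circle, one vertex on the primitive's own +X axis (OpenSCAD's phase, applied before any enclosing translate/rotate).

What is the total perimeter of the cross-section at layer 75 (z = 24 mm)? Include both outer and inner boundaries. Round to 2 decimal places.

42.00 mm

At z = 24 mm: the 12.5×8.5 cube contributes its full rectangle (perimeter 42.00 mm); the cylinder at (8, 4.5) is not intersected at this z (z outside [-1.5, 23]); Subtracting the remaining from the first: none of the subtracted shapes is present at this height, so the 12.5×8.5 cube is unchanged — boundary = 42.00 mm; (whole slice rotated 40° about Z — lengths, areas and connectivity unchanged). Overall, the cross-section is a single solid region. Total boundary length (outer) = 42.00 mm.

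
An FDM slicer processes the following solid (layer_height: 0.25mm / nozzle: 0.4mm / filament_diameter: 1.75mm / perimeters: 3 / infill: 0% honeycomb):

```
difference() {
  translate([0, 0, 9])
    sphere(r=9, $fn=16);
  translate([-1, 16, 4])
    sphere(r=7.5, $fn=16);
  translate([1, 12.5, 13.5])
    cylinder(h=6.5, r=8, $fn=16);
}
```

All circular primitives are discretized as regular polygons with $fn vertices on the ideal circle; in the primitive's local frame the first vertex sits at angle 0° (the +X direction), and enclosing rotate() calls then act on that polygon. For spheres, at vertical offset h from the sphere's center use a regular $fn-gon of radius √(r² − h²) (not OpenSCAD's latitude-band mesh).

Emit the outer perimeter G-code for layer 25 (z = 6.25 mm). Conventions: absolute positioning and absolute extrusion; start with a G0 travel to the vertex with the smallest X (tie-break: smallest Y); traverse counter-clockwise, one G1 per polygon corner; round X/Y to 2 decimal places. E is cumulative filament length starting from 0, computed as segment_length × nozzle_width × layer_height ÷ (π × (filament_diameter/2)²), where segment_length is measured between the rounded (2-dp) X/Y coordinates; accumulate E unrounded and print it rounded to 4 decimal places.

G0 X-8.57 Y0.00 Z6.25
G1 X-7.92 Y-3.28 E0.1390
G1 X-6.06 Y-6.06 E0.2781
G1 X-3.28 Y-7.92 E0.4171
G1 X0.00 Y-8.57 E0.5562
G1 X3.28 Y-7.92 E0.6952
G1 X6.06 Y-6.06 E0.8342
G1 X7.92 Y-3.28 E0.9733
G1 X8.57 Y0.00 E1.1123
G1 X7.92 Y3.28 E1.2513
G1 X6.06 Y6.06 E1.3904
G1 X3.28 Y7.92 E1.5295
G1 X0.00 Y8.57 E1.6685
G1 X-3.28 Y7.92 E1.8075
G1 X-6.06 Y6.06 E1.9466
G1 X-7.92 Y3.28 E2.0856
G1 X-8.57 Y0.00 E2.2246

At z = 6.25 mm: the sphere: section is a regular 16-gon, circumradius = √(r²−h²) = √(9²−2.75²) = 8.570; the r=7.5 sphere at (-1, 16) contributes a regular 16-gon of circumradius √(7.5²−2.25²) = 7.155; the cylinder at (1, 12.5) does not reach this height (z outside [13.5, 20]); Taking the first minus the rest: starting from the r=9 sphere, the r=7.5 sphere at (-1, 16) misses the remaining region (no effect) — 1 connected region. The outline is a single polygon with 16 vertices. Extrusion per mm of travel: 0.4 × 0.25 / (π × 0.875²) = 0.041575. Accumulating E over each segment gives final E = 2.2246.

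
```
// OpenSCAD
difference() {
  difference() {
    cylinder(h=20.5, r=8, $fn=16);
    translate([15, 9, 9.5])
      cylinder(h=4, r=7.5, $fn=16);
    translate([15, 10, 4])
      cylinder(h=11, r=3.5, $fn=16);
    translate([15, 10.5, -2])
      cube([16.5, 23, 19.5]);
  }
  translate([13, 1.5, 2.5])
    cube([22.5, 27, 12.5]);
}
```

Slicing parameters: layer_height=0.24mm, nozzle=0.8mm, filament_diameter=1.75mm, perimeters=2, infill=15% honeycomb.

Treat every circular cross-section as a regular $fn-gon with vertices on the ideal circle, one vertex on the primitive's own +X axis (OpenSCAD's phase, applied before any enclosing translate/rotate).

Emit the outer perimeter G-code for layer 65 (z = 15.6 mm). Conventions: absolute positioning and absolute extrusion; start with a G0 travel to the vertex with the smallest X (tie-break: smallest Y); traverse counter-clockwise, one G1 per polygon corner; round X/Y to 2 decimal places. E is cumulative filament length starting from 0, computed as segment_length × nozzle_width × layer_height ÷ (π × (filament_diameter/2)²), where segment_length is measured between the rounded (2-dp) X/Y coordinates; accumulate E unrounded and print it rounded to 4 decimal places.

G0 X-8.00 Y0.00 Z15.60
G1 X-7.39 Y-3.06 E0.2491
G1 X-5.66 Y-5.66 E0.4984
G1 X-3.06 Y-7.39 E0.7476
G1 X0.00 Y-8.00 E0.9967
G1 X3.06 Y-7.39 E1.2458
G1 X5.66 Y-5.66 E1.4951
G1 X7.39 Y-3.06 E1.7444
G1 X8.00 Y0.00 E1.9934
G1 X7.39 Y3.06 E2.2425
G1 X5.66 Y5.66 E2.4918
G1 X3.06 Y7.39 E2.7411
G1 X0.00 Y8.00 E2.9901
G1 X-3.06 Y7.39 E3.2392
G1 X-5.66 Y5.66 E3.4885
G1 X-7.39 Y3.06 E3.7378
G1 X-8.00 Y0.00 E3.9869

At z = 15.6 mm: the r=8 cylinder contributes a regular 16-gon of circumradius 8; the cylinder at (15, 9) is absent (z outside [9.5, 13.5]); the cylinder at (15, 10) is not intersected at this z (z outside [4, 15]); the 16.5×23 cube at (15, 10.5) contributes its full rectangle; Subtracting the remaining from the first: starting from the r=8 cylinder, the 16.5×23 cube at (15, 10.5) misses the remaining region (no effect) — 1 connected region; the cube at (13, 1.5) is not intersected at this z (z outside [2.5, 15]); After the difference (first − rest): none of the subtracted shapes is present at this height, so the result so far is unchanged — 1 connected region. The outline is a single polygon with 16 vertices. Extrusion per mm of travel: 0.8 × 0.24 / (π × 0.875²) = 0.079824. Accumulating E over each segment gives final E = 3.9869.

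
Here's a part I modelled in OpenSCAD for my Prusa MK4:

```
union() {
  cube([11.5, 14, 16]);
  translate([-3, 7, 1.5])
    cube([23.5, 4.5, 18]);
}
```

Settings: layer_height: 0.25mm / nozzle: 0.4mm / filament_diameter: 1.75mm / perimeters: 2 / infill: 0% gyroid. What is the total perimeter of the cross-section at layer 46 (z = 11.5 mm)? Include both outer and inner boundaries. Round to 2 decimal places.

75.00 mm

At z = 11.5 mm: the cube (footprint 11.5×14) is included at this height (perimeter 51.00 mm); the cube at (-3, 7) (footprint 23.5×4.5) is included at this height (perimeter 56.00 mm); Taking the union: the regions partially overlap (shared area 51.75 mm²), so the edge portions inside another operand are dropped and the merged outline is re-measured after clipping — boundary = 75.00 mm. Overall, the cross-section is a single solid region. Total boundary length (outer) = 75.00 mm.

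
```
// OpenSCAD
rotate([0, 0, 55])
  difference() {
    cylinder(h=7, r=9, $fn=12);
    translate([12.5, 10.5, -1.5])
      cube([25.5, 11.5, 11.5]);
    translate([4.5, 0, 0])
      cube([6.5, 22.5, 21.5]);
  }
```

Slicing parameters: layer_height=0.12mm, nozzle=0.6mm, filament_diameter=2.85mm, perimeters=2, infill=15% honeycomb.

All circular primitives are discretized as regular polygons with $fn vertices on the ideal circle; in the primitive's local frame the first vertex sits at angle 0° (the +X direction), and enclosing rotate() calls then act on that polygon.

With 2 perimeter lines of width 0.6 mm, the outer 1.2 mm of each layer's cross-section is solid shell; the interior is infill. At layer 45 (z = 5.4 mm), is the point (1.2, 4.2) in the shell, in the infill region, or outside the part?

shell

At z = 5.4 mm: the r=9 cylinder gives a regular 12-gon of circumradius 9 (constant along its height); the cube at (12.5, 10.5) is present — its section is the full 25.5×11.5 rectangle; the cube at (4.5, 0) (footprint 6.5×22.5) is included at this height; Subtracting the remaining from the first: starting from the r=9 cylinder, the 25.5×11.5 cube at (12.5, 10.5) misses the remaining region (no effect); the 6.5×22.5 cube at (4.5, 0) partially overlaps it — only the 22.96 mm² overlap (of its 146.25 mm²) is removed, clipping the outline — 1 connected region; (whole slice rotated 55° about Z — lengths, areas and connectivity unchanged). Overall, the cross-section is a single solid region. Undo the 55° rotation: the query point maps to (4.129, 1.426) in the un-rotated model frame. The nearest boundary edge runs (4.50, 7.79)→(4.50, 0.00); distance from the point to it = 0.37 mm. The point is inside the cross-section, 0.37 mm from the nearest boundary — within the 1.2 mm shell band (2 × 0.6).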